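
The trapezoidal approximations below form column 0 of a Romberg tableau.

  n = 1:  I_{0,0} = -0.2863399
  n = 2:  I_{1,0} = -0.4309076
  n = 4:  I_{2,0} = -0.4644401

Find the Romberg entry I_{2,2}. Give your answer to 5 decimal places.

Richardson extrapolation on the trapezoidal column (denominator 4−1=3):
I_{1,1} = -0.4309076 + (-0.4309076 − (-0.2863399))/3 = -0.4790968
I_{2,1} = -0.4644401 + (-0.4644401 − (-0.4309076))/3 = -0.4756176
I_{2,2} = -0.4756176 + (-0.4756176 − (-0.4790968))/15 = -0.4753857

-0.47539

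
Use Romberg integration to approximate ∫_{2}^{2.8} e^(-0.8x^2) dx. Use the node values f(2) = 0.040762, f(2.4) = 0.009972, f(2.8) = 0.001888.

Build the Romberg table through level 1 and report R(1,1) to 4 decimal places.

R(0,0) (trapezoid, 1 panel, h=0.8000): 0.017060
R(1,0) (trapezoid, 2 panels, h=0.4000): 0.012519
R(1,1) = 0.012519 + (0.012519 − 0.017060)/3 = 0.011005

0.0110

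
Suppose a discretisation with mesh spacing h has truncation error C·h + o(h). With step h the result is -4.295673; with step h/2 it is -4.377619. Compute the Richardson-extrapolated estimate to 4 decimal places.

-4.4596

The leading error scales as h; refining by a factor of 2 reduces it by 2^1 = 2.
Extrapolated value = (2·A(h/2) − A(h)) / (2 − 1)
= (2·(-4.377619) − (-4.295673)) / 1
= -4.459565 / 1 = -4.459565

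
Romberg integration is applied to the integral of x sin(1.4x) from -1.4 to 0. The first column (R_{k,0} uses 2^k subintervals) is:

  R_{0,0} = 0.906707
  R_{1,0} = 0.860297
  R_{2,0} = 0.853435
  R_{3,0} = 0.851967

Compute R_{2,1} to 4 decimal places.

0.8511

R_{2,1} = (4·0.853435 − 0.860297) / 3 = 0.851148
(Column j=1 coincides with Simpson's rule on the same nodes.)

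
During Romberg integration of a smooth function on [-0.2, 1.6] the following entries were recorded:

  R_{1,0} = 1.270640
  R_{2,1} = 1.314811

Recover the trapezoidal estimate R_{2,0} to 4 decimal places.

1.3038

From R_{2,1} = (4·R_{2,0} − R_{1,0})/3, solve for R_{2,0}:
4·R_{2,0} = 3·1.314811 + 1.270640 = 5.215073
R_{2,0} = 1.303768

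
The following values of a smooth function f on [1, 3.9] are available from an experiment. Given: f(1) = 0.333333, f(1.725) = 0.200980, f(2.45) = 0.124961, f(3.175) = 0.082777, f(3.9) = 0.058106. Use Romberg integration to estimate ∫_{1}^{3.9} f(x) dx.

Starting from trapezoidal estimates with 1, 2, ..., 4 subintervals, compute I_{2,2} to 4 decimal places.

I_{0,0} (trapezoid, 1 panel, h=2.9000): 0.567587
I_{1,0} (trapezoid, 2 panels, h=1.4500): 0.464987
I_{2,0} (trapezoid, 4 panels, h=0.7250): 0.438217
I_{1,1} = 0.464987 + (0.464987 − 0.567587)/3 = 0.430787
I_{2,1} = 0.438217 + (0.438217 − 0.464987)/3 = 0.429294
I_{2,2} = 0.429294 + (0.429294 − 0.430787)/15 = 0.429194

0.4292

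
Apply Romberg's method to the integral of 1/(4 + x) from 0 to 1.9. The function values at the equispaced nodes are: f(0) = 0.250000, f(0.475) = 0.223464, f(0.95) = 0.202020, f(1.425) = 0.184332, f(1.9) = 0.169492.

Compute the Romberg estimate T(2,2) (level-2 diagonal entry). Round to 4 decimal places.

T(0,0) (trapezoid, 1 panel, h=1.9000): 0.398517
T(1,0) (trapezoid, 2 panels, h=0.9500): 0.391178
T(2,0) (trapezoid, 4 panels, h=0.4750): 0.389292
T(1,1) = 0.391178 + (0.391178 − 0.398517)/3 = 0.388732
T(2,1) = 0.389292 + (0.389292 − 0.391178)/3 = 0.388663
T(2,2) = 0.388663 + (0.388663 − 0.388732)/15 = 0.388658

0.3887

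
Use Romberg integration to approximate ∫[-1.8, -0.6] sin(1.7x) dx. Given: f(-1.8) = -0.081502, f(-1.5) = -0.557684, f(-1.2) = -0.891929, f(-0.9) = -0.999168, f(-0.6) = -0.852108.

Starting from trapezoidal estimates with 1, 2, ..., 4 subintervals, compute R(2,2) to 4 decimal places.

R(0,0) (trapezoid, 1 panel, h=1.2000): -0.560166
R(1,0) (trapezoid, 2 panels, h=0.6000): -0.815240
R(2,0) (trapezoid, 4 panels, h=0.3000): -0.874676
R(1,1) = -0.815240 + (-0.815240 − (-0.560166))/3 = -0.900265
R(2,1) = -0.874676 + (-0.874676 − (-0.815240))/3 = -0.894488
R(2,2) = -0.894488 + (-0.894488 − (-0.900265))/15 = -0.894103

-0.8941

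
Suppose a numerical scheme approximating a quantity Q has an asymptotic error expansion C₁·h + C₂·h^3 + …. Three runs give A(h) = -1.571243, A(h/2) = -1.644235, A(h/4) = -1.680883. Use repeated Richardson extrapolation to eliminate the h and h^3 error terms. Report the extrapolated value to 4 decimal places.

First eliminate the h term (factor 2^1 = 2):
  B₁ = (2·(-1.644235) − (-1.571243))/1 = -1.717227
  B₂ = (2·(-1.680883) − (-1.644235))/1 = -1.717531
Then eliminate the h^3 term (factor 2^3 = 8):
  (8·(-1.717531) − (-1.717227))/7 = -1.717574

-1.7176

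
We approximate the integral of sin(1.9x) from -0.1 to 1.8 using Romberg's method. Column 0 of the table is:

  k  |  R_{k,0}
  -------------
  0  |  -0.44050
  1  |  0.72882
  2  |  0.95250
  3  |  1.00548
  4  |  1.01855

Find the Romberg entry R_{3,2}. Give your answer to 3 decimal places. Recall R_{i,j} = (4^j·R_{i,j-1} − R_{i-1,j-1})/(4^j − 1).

1.023

Richardson extrapolation on the trapezoidal column (denominator 4−1=3):
R_{2,1} = 0.95250 + (0.95250 − 0.72882)/3 = 1.02706
R_{3,1} = (4·1.00548 − 0.95250) / 3 = 1.02314
R_{3,2} = 1.02314 + (1.02314 − 1.02706)/15 = 1.02288
(Column j=1 coincides with Simpson's rule on the same nodes.)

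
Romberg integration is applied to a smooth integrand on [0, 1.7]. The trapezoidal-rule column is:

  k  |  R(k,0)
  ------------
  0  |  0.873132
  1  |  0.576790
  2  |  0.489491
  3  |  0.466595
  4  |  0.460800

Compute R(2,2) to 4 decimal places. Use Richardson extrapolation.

0.4592

Richardson extrapolation on the trapezoidal column (denominator 4−1=3):
R(1,1) = (4·0.576790 − 0.873132) / 3 = 0.478009
R(2,1) = 0.489491 + (0.489491 − 0.576790)/3 = 0.460391
R(2,2) = (16·0.460391 − 0.478009) / 15 = 0.459216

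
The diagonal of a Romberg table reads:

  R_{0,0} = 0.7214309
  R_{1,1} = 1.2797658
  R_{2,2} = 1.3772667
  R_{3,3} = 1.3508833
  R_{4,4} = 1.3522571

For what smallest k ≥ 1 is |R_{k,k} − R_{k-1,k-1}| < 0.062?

|R_{1,1} − R_{0,0}| = 0.5583349 ≥ 0.062
|R_{2,2} − R_{1,1}| = 0.0975009 ≥ 0.062
|R_{3,3} − R_{2,2}| = 0.0263834 < 0.062

k = 3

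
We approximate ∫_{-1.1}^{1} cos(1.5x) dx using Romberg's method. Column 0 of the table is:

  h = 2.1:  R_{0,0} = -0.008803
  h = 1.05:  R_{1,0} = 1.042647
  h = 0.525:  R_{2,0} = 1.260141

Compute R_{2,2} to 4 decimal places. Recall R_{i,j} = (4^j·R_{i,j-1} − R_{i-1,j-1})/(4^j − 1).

1.3286

R_{1,1} = 1.042647 + (1.042647 − (-0.008803))/3 = 1.393130
R_{2,1} = 1.260141 + (1.260141 − 1.042647)/3 = 1.332639
R_{2,2} = 1.332639 + (1.332639 − 1.393130)/15 = 1.328606
(Column j=1 coincides with Simpson's rule on the same nodes.)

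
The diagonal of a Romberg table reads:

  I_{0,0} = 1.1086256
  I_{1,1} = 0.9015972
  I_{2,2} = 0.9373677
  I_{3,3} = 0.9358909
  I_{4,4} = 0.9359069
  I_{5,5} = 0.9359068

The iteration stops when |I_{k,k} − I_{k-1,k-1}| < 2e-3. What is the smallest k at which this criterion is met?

|I_{1,1} − I_{0,0}| = 0.2070284 ≥ 2e-3
|I_{2,2} − I_{1,1}| = 0.0357705 ≥ 2e-3
|I_{3,3} − I_{2,2}| = 0.0014768 < 2e-3

k = 3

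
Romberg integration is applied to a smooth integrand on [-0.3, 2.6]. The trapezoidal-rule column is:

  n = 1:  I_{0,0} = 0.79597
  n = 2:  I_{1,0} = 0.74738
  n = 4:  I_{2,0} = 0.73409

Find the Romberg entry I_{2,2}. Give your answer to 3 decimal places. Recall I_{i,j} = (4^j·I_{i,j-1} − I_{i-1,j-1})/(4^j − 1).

I_{1,1} = 0.74738 + (0.74738 − 0.79597)/3 = 0.73118
I_{2,1} = 0.73409 + (0.73409 − 0.74738)/3 = 0.72966
I_{2,2} = 0.72966 + (0.72966 − 0.73118)/15 = 0.72956

0.730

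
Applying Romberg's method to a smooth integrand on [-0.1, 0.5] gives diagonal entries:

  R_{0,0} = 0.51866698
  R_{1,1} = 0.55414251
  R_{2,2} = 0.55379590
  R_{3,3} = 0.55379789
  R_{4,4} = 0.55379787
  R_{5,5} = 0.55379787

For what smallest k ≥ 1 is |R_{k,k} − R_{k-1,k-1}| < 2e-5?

|R_{1,1} − R_{0,0}| = 0.03547553 ≥ 2e-5
|R_{2,2} − R_{1,1}| = 0.00034661 ≥ 2e-5
|R_{3,3} − R_{2,2}| = 0.00000199 < 2e-5

k = 3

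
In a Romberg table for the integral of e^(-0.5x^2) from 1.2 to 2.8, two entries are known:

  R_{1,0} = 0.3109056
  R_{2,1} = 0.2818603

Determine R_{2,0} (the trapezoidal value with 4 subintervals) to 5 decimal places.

From R_{2,1} = (4·R_{2,0} − R_{1,0})/3, solve for R_{2,0}:
4·R_{2,0} = 3·0.2818603 + 0.3109056 = 1.1564865
R_{2,0} = 0.2891216

0.28912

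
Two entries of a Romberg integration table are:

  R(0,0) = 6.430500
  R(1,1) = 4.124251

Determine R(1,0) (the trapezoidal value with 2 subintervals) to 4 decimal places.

4.7008

From R(1,1) = (4·R(1,0) − R(0,0))/3, solve for R(1,0):
4·R(1,0) = 3·4.124251 + 6.430500 = 18.803253
R(1,0) = 4.700813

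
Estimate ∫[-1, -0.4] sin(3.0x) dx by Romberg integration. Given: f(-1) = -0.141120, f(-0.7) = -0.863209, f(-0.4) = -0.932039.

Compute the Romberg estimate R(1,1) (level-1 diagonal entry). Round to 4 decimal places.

R(0,0) (trapezoid, 1 panel, h=0.6000): -0.321948
R(1,0) (trapezoid, 2 panels, h=0.3000): -0.419937
R(1,1) = -0.419937 + (-0.419937 − (-0.321948))/3 = -0.452600

-0.4526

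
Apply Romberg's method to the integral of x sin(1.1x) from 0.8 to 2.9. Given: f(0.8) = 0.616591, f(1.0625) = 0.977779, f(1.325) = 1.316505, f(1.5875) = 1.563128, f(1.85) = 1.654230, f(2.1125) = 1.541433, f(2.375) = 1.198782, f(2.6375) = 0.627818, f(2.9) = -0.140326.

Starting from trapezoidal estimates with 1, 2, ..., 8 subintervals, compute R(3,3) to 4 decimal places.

R(0,0) (trapezoid, 1 panel, h=2.1000): 0.500078
R(1,0) (trapezoid, 2 panels, h=1.0500): 1.986981
R(2,0) (trapezoid, 4 panels, h=0.5250): 2.314016
R(3,0) (trapezoid, 8 panels, h=0.2625): 2.393424
R(1,1) = 1.986981 + (1.986981 − 0.500078)/3 = 2.482615
R(2,1) = 2.314016 + (2.314016 − 1.986981)/3 = 2.423028
R(3,1) = 2.393424 + (2.393424 − 2.314016)/3 = 2.419893
R(2,2) = 2.423028 + (2.423028 − 2.482615)/15 = 2.419056
R(3,2) = 2.419893 + (2.419893 − 2.423028)/15 = 2.419684
R(3,3) = 2.419684 + (2.419684 − 2.419056)/63 = 2.419694

2.4197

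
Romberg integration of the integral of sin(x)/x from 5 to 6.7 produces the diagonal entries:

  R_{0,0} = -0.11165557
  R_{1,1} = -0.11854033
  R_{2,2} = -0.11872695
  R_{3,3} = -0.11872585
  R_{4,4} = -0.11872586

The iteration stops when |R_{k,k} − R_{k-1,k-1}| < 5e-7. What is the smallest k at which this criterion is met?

k = 4

|R_{1,1} − R_{0,0}| = 0.00688476 ≥ 5e-7
|R_{2,2} − R_{1,1}| = 0.00018662 ≥ 5e-7
|R_{3,3} − R_{2,2}| = 0.00000110 ≥ 5e-7
|R_{4,4} − R_{3,3}| = 0.00000001 < 5e-7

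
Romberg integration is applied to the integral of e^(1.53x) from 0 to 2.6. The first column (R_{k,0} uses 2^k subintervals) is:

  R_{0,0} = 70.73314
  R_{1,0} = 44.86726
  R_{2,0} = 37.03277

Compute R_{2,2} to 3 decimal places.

34.300

Richardson extrapolation on the trapezoidal column (denominator 4−1=3):
R_{1,1} = (4·44.86726 − 70.73314) / 3 = 36.24530
R_{2,1} = (4·37.03277 − 44.86726) / 3 = 34.42127
R_{2,2} = 34.42127 + (34.42127 − 36.24530)/15 = 34.29967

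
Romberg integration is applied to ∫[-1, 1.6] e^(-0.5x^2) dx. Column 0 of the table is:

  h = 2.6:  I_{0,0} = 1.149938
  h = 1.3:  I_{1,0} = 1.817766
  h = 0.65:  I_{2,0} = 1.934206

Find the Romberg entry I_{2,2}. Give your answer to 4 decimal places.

1.9685

Richardson extrapolation on the trapezoidal column (denominator 4−1=3):
I_{1,1} = 1.817766 + (1.817766 − 1.149938)/3 = 2.040375
I_{2,1} = (4·1.934206 − 1.817766) / 3 = 1.973019
I_{2,2} = 1.973019 + (1.973019 − 2.040375)/15 = 1.968529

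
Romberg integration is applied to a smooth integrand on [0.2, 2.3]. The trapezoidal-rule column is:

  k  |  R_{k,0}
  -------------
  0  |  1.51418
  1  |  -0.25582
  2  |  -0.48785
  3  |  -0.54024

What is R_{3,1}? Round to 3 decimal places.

Richardson extrapolation on the trapezoidal column (denominator 4−1=3):
R_{3,1} = (4·(-0.54024) − (-0.48785)) / 3 = -0.55770
(Column j=1 coincides with Simpson's rule on the same nodes.)

-0.558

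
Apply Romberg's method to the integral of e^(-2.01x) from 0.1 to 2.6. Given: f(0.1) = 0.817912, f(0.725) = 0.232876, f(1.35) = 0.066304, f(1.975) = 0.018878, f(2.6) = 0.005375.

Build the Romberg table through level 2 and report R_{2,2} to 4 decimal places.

0.4060

R_{0,0} (trapezoid, 1 panel, h=2.5000): 1.029109
R_{1,0} (trapezoid, 2 panels, h=1.2500): 0.597434
R_{2,0} (trapezoid, 4 panels, h=0.6250): 0.456063
R_{1,1} = 0.597434 + (0.597434 − 1.029109)/3 = 0.453542
R_{2,1} = 0.456063 + (0.456063 − 0.597434)/3 = 0.408939
R_{2,2} = 0.408939 + (0.408939 − 0.453542)/15 = 0.405965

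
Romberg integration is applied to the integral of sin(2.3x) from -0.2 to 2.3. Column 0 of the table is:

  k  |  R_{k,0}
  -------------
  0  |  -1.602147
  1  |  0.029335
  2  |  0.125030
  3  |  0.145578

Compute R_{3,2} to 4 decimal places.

R_{2,1} = (4·0.125030 − 0.029335) / 3 = 0.156928
R_{3,1} = 0.145578 + (0.145578 − 0.125030)/3 = 0.152427
R_{3,2} = (16·0.152427 − 0.156928) / 15 = 0.152127

0.1521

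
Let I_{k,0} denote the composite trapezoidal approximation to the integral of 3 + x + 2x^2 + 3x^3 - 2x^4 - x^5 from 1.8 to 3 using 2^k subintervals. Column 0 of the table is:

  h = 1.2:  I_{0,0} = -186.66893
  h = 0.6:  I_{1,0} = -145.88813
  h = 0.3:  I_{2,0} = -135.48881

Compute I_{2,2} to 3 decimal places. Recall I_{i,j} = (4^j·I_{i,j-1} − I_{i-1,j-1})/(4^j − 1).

Richardson extrapolation on the trapezoidal column (denominator 4−1=3):
I_{1,1} = (4·(-145.88813) − (-186.66893)) / 3 = -132.29453
I_{2,1} = (4·(-135.48881) − (-145.88813)) / 3 = -132.02237
I_{2,2} = -132.02237 + (-132.02237 − (-132.29453))/15 = -132.00423

-132.004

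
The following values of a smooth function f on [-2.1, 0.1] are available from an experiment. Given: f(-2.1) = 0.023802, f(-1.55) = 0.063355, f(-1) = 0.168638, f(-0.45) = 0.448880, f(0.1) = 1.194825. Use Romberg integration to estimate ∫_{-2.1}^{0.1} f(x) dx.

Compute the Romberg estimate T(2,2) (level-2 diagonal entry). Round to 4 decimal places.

T(0,0) (trapezoid, 1 panel, h=2.2000): 1.340490
T(1,0) (trapezoid, 2 panels, h=1.1000): 0.855747
T(2,0) (trapezoid, 4 panels, h=0.5500): 0.709603
T(1,1) = 0.855747 + (0.855747 − 1.340490)/3 = 0.694166
T(2,1) = 0.709603 + (0.709603 − 0.855747)/3 = 0.660888
T(2,2) = 0.660888 + (0.660888 − 0.694166)/15 = 0.658669

0.6587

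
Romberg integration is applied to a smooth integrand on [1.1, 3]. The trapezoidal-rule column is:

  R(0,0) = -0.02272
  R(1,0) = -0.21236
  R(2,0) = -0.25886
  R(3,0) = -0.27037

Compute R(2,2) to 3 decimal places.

Richardson extrapolation on the trapezoidal column (denominator 4−1=3):
R(1,1) = (4·(-0.21236) − (-0.02272)) / 3 = -0.27557
R(2,1) = -0.25886 + (-0.25886 − (-0.21236))/3 = -0.27436
R(2,2) = -0.27436 + (-0.27436 − (-0.27557))/15 = -0.27428

-0.274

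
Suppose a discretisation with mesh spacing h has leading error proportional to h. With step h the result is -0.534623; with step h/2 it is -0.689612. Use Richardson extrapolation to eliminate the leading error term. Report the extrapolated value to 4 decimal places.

-0.8446

The leading error scales as h; refining by a factor of 2 reduces it by 2^1 = 2.
Extrapolated value = (2·A(h/2) − A(h)) / (2 − 1)
= (2·(-0.689612) − (-0.534623)) / 1
= -0.844601 / 1 = -0.844601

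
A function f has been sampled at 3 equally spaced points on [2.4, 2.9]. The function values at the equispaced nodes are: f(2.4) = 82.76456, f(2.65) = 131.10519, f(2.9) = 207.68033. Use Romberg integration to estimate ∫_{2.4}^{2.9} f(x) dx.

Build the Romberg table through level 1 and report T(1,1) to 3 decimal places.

67.905

T(0,0) (trapezoid, 1 panel, h=0.5000): 72.61122
T(1,0) (trapezoid, 2 panels, h=0.2500): 69.08191
T(1,1) = 69.08191 + (69.08191 − 72.61122)/3 = 67.90547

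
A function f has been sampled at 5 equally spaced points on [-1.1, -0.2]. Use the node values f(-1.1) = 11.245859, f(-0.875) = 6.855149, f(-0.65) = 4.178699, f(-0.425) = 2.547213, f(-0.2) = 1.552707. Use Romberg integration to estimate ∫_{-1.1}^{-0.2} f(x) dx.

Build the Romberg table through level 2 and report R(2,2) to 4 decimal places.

R(0,0) (trapezoid, 1 panel, h=0.9000): 5.759355
R(1,0) (trapezoid, 2 panels, h=0.4500): 4.760092
R(2,0) (trapezoid, 4 panels, h=0.2250): 4.495577
R(1,1) = 4.760092 + (4.760092 − 5.759355)/3 = 4.427004
R(2,1) = 4.495577 + (4.495577 − 4.760092)/3 = 4.407405
R(2,2) = 4.407405 + (4.407405 − 4.427004)/15 = 4.406098

4.4061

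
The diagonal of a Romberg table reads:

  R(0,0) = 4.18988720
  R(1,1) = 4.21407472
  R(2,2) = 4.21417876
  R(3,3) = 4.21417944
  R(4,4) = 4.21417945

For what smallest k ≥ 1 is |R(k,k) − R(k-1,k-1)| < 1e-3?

k = 2

|R(1,1) − R(0,0)| = 0.02418752 ≥ 1e-3
|R(2,2) − R(1,1)| = 0.00010404 < 1e-3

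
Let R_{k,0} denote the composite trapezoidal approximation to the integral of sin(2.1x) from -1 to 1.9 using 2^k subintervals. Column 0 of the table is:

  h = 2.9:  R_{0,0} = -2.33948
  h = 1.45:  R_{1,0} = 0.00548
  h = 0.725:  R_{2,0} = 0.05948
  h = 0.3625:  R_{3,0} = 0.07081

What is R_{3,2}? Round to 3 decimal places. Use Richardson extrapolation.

R_{2,1} = (4·0.05948 − 0.00548) / 3 = 0.07748
R_{3,1} = 0.07081 + (0.07081 − 0.05948)/3 = 0.07459
R_{3,2} = (16·0.07459 − 0.07748) / 15 = 0.07440

0.074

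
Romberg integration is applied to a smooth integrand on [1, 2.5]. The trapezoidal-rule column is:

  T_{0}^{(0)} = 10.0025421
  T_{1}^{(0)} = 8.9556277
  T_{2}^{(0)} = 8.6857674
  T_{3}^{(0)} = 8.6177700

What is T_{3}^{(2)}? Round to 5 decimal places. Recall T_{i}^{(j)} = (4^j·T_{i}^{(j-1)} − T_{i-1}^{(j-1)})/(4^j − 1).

Richardson extrapolation on the trapezoidal column (denominator 4−1=3):
T_{2}^{(1)} = (4·8.6857674 − 8.9556277) / 3 = 8.5958140
T_{3}^{(1)} = 8.6177700 + (8.6177700 − 8.6857674)/3 = 8.5951042
T_{3}^{(2)} = (16·8.5951042 − 8.5958140) / 15 = 8.5950569

8.59506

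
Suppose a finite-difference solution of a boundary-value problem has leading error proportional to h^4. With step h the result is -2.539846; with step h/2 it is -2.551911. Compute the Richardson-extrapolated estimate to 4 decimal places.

The leading error scales as h^4; refining by a factor of 2 reduces it by 2^4 = 16.
Extrapolated value = (16·A(h/2) − A(h)) / (16 − 1)
= (16·(-2.551911) − (-2.539846)) / 15
= -38.290730 / 15 = -2.552715

-2.5527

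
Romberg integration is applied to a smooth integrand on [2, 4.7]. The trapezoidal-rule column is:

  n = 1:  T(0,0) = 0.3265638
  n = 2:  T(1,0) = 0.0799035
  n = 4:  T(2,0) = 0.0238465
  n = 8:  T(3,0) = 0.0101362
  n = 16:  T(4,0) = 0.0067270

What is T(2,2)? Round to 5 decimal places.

T(1,1) = 0.0799035 + (0.0799035 − 0.3265638)/3 = -0.0023166
T(2,1) = 0.0238465 + (0.0238465 − 0.0799035)/3 = 0.0051608
T(2,2) = 0.0051608 + (0.0051608 − (-0.0023166))/15 = 0.0056593

0.00566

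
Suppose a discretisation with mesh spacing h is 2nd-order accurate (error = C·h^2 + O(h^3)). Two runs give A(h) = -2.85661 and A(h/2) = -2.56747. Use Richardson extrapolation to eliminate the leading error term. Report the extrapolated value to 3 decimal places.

Extrapolated value = (4·A(h/2) − A(h)) / (4 − 1)
= (4·(-2.56747) − (-2.85661)) / 3
= -7.41327 / 3 = -2.47109

-2.471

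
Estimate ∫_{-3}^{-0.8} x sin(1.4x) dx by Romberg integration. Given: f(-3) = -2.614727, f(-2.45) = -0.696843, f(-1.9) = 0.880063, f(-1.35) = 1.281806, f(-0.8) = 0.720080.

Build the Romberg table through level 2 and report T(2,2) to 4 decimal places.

0.3915

T(0,0) (trapezoid, 1 panel, h=2.2000): -2.084112
T(1,0) (trapezoid, 2 panels, h=1.1000): -0.073987
T(2,0) (trapezoid, 4 panels, h=0.5500): 0.284736
T(1,1) = -0.073987 + (-0.073987 − (-2.084112))/3 = 0.596055
T(2,1) = 0.284736 + (0.284736 − (-0.073987))/3 = 0.404310
T(2,2) = 0.404310 + (0.404310 − 0.596055)/15 = 0.391527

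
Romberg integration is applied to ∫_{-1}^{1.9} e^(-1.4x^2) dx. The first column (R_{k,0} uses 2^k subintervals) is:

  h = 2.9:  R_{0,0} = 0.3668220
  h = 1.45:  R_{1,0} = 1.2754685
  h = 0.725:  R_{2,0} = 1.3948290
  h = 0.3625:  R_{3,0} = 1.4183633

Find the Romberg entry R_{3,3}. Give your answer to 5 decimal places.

Richardson extrapolation on the trapezoidal column (denominator 4−1=3):
R_{1,1} = (4·1.2754685 − 0.3668220) / 3 = 1.5783507
R_{2,1} = (4·1.3948290 − 1.2754685) / 3 = 1.4346158
R_{3,1} = 1.4183633 + (1.4183633 − 1.3948290)/3 = 1.4262081
R_{2,2} = 1.4346158 + (1.4346158 − 1.5783507)/15 = 1.4250335
R_{3,2} = (16·1.4262081 − 1.4346158) / 15 = 1.4256476
R_{3,3} = 1.4256476 + (1.4256476 − 1.4250335)/63 = 1.4256573
(Column j=1 coincides with Simpson's rule on the same nodes.)

1.42566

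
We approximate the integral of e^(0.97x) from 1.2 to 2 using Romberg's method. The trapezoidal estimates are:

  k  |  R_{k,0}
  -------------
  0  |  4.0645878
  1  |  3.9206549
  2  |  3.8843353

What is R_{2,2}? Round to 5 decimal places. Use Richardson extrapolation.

Richardson extrapolation on the trapezoidal column (denominator 4−1=3):
R_{1,1} = 3.9206549 + (3.9206549 − 4.0645878)/3 = 3.8726773
R_{2,1} = (4·3.8843353 − 3.9206549) / 3 = 3.8722288
R_{2,2} = (16·3.8722288 − 3.8726773) / 15 = 3.8721989
(Column j=1 coincides with Simpson's rule on the same nodes.)

3.87220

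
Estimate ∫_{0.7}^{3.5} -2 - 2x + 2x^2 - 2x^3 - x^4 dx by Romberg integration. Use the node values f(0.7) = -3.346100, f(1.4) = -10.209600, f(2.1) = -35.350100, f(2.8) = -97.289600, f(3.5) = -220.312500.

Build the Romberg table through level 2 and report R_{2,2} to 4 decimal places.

-168.9267

R_{0,0} (trapezoid, 1 panel, h=2.8000): -313.122040
R_{1,0} (trapezoid, 2 panels, h=1.4000): -206.051160
R_{2,0} (trapezoid, 4 panels, h=0.7000): -178.275020
R_{1,1} = -206.051160 + (-206.051160 − (-313.122040))/3 = -170.360867
R_{2,1} = -178.275020 + (-178.275020 − (-206.051160))/3 = -169.016307
R_{2,2} = -169.016307 + (-169.016307 − (-170.360867))/15 = -168.926670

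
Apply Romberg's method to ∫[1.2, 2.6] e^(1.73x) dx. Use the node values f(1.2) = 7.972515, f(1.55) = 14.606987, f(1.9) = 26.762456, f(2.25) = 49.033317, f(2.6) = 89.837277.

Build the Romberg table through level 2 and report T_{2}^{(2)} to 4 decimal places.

47.3248

T_{0}^{(0)} (trapezoid, 1 panel, h=1.4000): 68.466854
T_{1}^{(0)} (trapezoid, 2 panels, h=0.7000): 52.967146
T_{2}^{(0)} (trapezoid, 4 panels, h=0.3500): 48.757680
T_{1}^{(1)} = 52.967146 + (52.967146 − 68.466854)/3 = 47.800577
T_{2}^{(1)} = 48.757680 + (48.757680 − 52.967146)/3 = 47.354525
T_{2}^{(2)} = 47.354525 + (47.354525 − 47.800577)/15 = 47.324788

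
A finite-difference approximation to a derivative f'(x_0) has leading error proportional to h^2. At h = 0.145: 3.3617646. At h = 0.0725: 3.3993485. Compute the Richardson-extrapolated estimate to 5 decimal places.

Extrapolated value = (4·A(h/2) − A(h)) / (4 − 1)
= (4·3.3993485 − 3.3617646) / 3
= 10.2356294 / 3 = 3.4118765

3.41188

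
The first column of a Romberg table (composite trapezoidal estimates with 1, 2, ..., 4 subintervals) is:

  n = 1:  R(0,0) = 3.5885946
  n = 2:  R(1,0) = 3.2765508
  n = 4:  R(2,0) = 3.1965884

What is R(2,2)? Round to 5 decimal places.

3.16976

Richardson extrapolation on the trapezoidal column (denominator 4−1=3):
R(1,1) = 3.2765508 + (3.2765508 − 3.5885946)/3 = 3.1725362
R(2,1) = 3.1965884 + (3.1965884 − 3.2765508)/3 = 3.1699343
R(2,2) = 3.1699343 + (3.1699343 − 3.1725362)/15 = 3.1697608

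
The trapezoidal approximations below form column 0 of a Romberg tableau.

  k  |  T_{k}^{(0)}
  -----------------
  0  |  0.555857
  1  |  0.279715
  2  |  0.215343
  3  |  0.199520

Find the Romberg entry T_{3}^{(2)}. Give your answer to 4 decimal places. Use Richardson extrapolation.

0.1943

T_{2}^{(1)} = (4·0.215343 − 0.279715) / 3 = 0.193886
T_{3}^{(1)} = 0.199520 + (0.199520 − 0.215343)/3 = 0.194246
T_{3}^{(2)} = (16·0.194246 − 0.193886) / 15 = 0.194270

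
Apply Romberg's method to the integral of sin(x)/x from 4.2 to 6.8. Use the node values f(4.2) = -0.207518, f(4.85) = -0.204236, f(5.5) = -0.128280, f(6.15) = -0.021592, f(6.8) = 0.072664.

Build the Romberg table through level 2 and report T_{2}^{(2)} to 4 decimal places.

-0.2805

T_{0}^{(0)} (trapezoid, 1 panel, h=2.6000): -0.175310
T_{1}^{(0)} (trapezoid, 2 panels, h=1.3000): -0.254419
T_{2}^{(0)} (trapezoid, 4 panels, h=0.6500): -0.273998
T_{1}^{(1)} = -0.254419 + (-0.254419 − (-0.175310))/3 = -0.280789
T_{2}^{(1)} = -0.273998 + (-0.273998 − (-0.254419))/3 = -0.280524
T_{2}^{(2)} = -0.280524 + (-0.280524 − (-0.280789))/15 = -0.280506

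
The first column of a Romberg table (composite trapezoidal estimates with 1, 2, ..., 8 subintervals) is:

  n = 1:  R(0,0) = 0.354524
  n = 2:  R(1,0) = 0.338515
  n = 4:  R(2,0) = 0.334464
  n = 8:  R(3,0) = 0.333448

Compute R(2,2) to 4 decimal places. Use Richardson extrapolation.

0.3331

R(1,1) = 0.338515 + (0.338515 − 0.354524)/3 = 0.333179
R(2,1) = 0.334464 + (0.334464 − 0.338515)/3 = 0.333114
R(2,2) = (16·0.333114 − 0.333179) / 15 = 0.333110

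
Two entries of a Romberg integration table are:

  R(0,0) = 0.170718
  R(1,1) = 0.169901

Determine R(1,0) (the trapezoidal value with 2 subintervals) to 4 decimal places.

From R(1,1) = (4·R(1,0) − R(0,0))/3, solve for R(1,0):
4·R(1,0) = 3·0.169901 + 0.170718 = 0.680421
R(1,0) = 0.170105

0.1701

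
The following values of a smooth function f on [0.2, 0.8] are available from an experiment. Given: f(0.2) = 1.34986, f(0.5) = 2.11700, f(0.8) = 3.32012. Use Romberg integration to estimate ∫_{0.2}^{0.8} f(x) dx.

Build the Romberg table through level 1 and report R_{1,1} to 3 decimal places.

1.314

R_{0,0} (trapezoid, 1 panel, h=0.6000): 1.40099
R_{1,0} (trapezoid, 2 panels, h=0.3000): 1.33560
R_{1,1} = 1.33560 + (1.33560 − 1.40099)/3 = 1.31380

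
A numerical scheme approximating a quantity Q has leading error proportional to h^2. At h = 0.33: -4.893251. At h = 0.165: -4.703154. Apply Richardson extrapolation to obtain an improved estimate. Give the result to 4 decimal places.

The leading error scales as h^2; refining by a factor of 2 reduces it by 2^2 = 4.
Extrapolated value = (4·A(h/2) − A(h)) / (4 − 1)
= (4·(-4.703154) − (-4.893251)) / 3
= -13.919365 / 3 = -4.639788

-4.6398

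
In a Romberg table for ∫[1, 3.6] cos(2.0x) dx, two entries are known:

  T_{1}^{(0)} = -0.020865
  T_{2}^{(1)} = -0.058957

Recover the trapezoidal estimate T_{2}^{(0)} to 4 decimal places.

-0.0494

From T_{2}^{(1)} = (4·T_{2}^{(0)} − T_{1}^{(0)})/3, solve for T_{2}^{(0)}:
4·T_{2}^{(0)} = 3·(-0.058957) + (-0.020865) = -0.197736
T_{2}^{(0)} = -0.049434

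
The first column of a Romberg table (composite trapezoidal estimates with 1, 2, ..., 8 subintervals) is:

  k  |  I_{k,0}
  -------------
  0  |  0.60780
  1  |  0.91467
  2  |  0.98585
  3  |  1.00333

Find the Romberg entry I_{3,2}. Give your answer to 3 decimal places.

1.009

Richardson extrapolation on the trapezoidal column (denominator 4−1=3):
I_{2,1} = 0.98585 + (0.98585 − 0.91467)/3 = 1.00958
I_{3,1} = 1.00333 + (1.00333 − 0.98585)/3 = 1.00916
I_{3,2} = 1.00916 + (1.00916 − 1.00958)/15 = 1.00913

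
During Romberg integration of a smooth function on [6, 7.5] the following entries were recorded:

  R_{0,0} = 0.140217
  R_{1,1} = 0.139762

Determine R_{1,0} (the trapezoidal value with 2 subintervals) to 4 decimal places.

0.1399

From R_{1,1} = (4·R_{1,0} − R_{0,0})/3, solve for R_{1,0}:
4·R_{1,0} = 3·0.139762 + 0.140217 = 0.559503
R_{1,0} = 0.139876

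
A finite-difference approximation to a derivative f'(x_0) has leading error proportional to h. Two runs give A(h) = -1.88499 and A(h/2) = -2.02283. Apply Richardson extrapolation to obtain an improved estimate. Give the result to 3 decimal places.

The leading error scales as h; refining by a factor of 2 reduces it by 2^1 = 2.
Extrapolated value = (2·A(h/2) − A(h)) / (2 − 1)
= (2·(-2.02283) − (-1.88499)) / 1
= -2.16067 / 1 = -2.16067

-2.161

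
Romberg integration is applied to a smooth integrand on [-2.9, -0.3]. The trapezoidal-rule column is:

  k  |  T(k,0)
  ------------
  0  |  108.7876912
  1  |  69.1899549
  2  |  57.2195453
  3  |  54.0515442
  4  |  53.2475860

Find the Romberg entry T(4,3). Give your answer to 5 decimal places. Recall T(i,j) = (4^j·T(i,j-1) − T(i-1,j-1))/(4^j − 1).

52.97851

Richardson extrapolation on the trapezoidal column (denominator 4−1=3):
T(2,1) = (4·57.2195453 − 69.1899549) / 3 = 53.2294088
T(3,1) = 54.0515442 + (54.0515442 − 57.2195453)/3 = 52.9955438
T(4,1) = (4·53.2475860 − 54.0515442) / 3 = 52.9795999
T(3,2) = (16·52.9955438 − 53.2294088) / 15 = 52.9799528
T(4,2) = 52.9795999 + (52.9795999 − 52.9955438)/15 = 52.9785370
T(4,3) = (64·52.9785370 − 52.9799528) / 63 = 52.9785145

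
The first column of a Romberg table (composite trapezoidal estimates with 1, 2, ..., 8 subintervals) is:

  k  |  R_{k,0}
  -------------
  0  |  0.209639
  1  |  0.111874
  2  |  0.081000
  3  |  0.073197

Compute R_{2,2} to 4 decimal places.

0.0701

R_{1,1} = (4·0.111874 − 0.209639) / 3 = 0.079286
R_{2,1} = 0.081000 + (0.081000 − 0.111874)/3 = 0.070709
R_{2,2} = (16·0.070709 − 0.079286) / 15 = 0.070137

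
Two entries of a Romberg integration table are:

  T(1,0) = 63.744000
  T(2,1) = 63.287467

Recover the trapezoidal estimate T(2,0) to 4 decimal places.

63.4016

From T(2,1) = (4·T(2,0) − T(1,0))/3, solve for T(2,0):
4·T(2,0) = 3·63.287467 + 63.744000 = 253.606401
T(2,0) = 63.401600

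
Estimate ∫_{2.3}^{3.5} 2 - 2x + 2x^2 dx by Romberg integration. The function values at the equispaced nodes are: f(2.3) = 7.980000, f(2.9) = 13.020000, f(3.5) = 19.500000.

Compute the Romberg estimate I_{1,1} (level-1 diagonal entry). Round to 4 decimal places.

I_{0,0} (trapezoid, 1 panel, h=1.2000): 16.488000
I_{1,0} (trapezoid, 2 panels, h=0.6000): 16.056000
I_{1,1} = 16.056000 + (16.056000 − 16.488000)/3 = 15.912000

15.9120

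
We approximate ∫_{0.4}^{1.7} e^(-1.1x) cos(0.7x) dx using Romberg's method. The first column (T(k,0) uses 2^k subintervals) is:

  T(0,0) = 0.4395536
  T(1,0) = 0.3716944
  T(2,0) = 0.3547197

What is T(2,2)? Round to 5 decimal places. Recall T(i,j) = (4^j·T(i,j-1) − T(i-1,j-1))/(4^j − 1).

0.34906

Richardson extrapolation on the trapezoidal column (denominator 4−1=3):
T(1,1) = (4·0.3716944 − 0.4395536) / 3 = 0.3490747
T(2,1) = 0.3547197 + (0.3547197 − 0.3716944)/3 = 0.3490615
T(2,2) = 0.3490615 + (0.3490615 − 0.3490747)/15 = 0.3490606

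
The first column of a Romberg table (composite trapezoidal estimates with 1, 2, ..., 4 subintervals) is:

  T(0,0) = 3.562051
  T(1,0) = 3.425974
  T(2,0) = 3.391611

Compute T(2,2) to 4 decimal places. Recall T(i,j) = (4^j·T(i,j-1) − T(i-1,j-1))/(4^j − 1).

T(1,1) = 3.425974 + (3.425974 − 3.562051)/3 = 3.380615
T(2,1) = 3.391611 + (3.391611 − 3.425974)/3 = 3.380157
T(2,2) = 3.380157 + (3.380157 − 3.380615)/15 = 3.380126

3.3801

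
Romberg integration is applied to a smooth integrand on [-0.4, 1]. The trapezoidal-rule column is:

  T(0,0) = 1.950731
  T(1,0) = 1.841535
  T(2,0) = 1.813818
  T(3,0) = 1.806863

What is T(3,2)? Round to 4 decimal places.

1.8045

T(2,1) = 1.813818 + (1.813818 − 1.841535)/3 = 1.804579
T(3,1) = 1.806863 + (1.806863 − 1.813818)/3 = 1.804545
T(3,2) = 1.804545 + (1.804545 − 1.804579)/15 = 1.804543
(Column j=1 coincides with Simpson's rule on the same nodes.)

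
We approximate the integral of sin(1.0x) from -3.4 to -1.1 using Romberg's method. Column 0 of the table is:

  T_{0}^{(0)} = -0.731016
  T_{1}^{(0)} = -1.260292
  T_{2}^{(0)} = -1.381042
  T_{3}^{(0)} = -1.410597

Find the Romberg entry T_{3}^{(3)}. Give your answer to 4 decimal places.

Richardson extrapolation on the trapezoidal column (denominator 4−1=3):
T_{1}^{(1)} = (4·(-1.260292) − (-0.731016)) / 3 = -1.436717
T_{2}^{(1)} = -1.381042 + (-1.381042 − (-1.260292))/3 = -1.421292
T_{3}^{(1)} = (4·(-1.410597) − (-1.381042)) / 3 = -1.420449
T_{2}^{(2)} = -1.421292 + (-1.421292 − (-1.436717))/15 = -1.420264
T_{3}^{(2)} = -1.420449 + (-1.420449 − (-1.421292))/15 = -1.420393
T_{3}^{(3)} = (64·(-1.420393) − (-1.420264)) / 63 = -1.420395

-1.4204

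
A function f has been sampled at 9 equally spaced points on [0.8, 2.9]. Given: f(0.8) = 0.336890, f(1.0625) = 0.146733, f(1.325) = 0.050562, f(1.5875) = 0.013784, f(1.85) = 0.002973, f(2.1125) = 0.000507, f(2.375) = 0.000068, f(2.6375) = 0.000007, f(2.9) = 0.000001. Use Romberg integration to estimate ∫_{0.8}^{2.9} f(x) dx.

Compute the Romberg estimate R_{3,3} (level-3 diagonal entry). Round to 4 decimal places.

0.0952

R_{0,0} (trapezoid, 1 panel, h=2.1000): 0.353736
R_{1,0} (trapezoid, 2 panels, h=1.0500): 0.179989
R_{2,0} (trapezoid, 4 panels, h=0.5250): 0.116575
R_{3,0} (trapezoid, 8 panels, h=0.2625): 0.100558
R_{1,1} = 0.179989 + (0.179989 − 0.353736)/3 = 0.122073
R_{2,1} = 0.116575 + (0.116575 − 0.179989)/3 = 0.095437
R_{3,1} = 0.100558 + (0.100558 − 0.116575)/3 = 0.095219
R_{2,2} = 0.095437 + (0.095437 − 0.122073)/15 = 0.093661
R_{3,2} = 0.095219 + (0.095219 − 0.095437)/15 = 0.095204
R_{3,3} = 0.095204 + (0.095204 − 0.093661)/63 = 0.095228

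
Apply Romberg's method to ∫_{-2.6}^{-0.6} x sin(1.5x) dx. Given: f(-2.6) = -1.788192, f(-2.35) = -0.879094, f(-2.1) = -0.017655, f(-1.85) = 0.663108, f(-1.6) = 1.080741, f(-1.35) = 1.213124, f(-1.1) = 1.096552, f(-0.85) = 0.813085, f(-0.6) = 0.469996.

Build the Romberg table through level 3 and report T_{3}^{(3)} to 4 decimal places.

T_{0}^{(0)} (trapezoid, 1 panel, h=2.0000): -1.318196
T_{1}^{(0)} (trapezoid, 2 panels, h=1.0000): 0.421643
T_{2}^{(0)} (trapezoid, 4 panels, h=0.5000): 0.750270
T_{3}^{(0)} (trapezoid, 8 panels, h=0.2500): 0.827691
T_{1}^{(1)} = 0.421643 + (0.421643 − (-1.318196))/3 = 1.001589
T_{2}^{(1)} = 0.750270 + (0.750270 − 0.421643)/3 = 0.859812
T_{3}^{(1)} = 0.827691 + (0.827691 − 0.750270)/3 = 0.853498
T_{2}^{(2)} = 0.859812 + (0.859812 − 1.001589)/15 = 0.850360
T_{3}^{(2)} = 0.853498 + (0.853498 − 0.859812)/15 = 0.853077
T_{3}^{(3)} = 0.853077 + (0.853077 − 0.850360)/63 = 0.853120

0.8531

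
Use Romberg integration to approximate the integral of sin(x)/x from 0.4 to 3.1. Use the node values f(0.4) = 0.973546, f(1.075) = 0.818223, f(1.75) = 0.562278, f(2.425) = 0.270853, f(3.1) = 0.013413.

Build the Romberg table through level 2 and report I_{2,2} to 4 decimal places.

I_{0,0} (trapezoid, 1 panel, h=2.7000): 1.332395
I_{1,0} (trapezoid, 2 panels, h=1.3500): 1.425273
I_{2,0} (trapezoid, 4 panels, h=0.6750): 1.447763
I_{1,1} = 1.425273 + (1.425273 − 1.332395)/3 = 1.456232
I_{2,1} = 1.447763 + (1.447763 − 1.425273)/3 = 1.455260
I_{2,2} = 1.455260 + (1.455260 − 1.456232)/15 = 1.455195

1.4552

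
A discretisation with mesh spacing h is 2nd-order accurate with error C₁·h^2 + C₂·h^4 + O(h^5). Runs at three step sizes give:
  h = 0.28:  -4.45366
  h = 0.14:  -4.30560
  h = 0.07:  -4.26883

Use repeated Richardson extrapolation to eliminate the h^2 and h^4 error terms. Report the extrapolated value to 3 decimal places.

First eliminate the h^2 term (factor 2^2 = 4):
  B₁ = (4·(-4.30560) − (-4.45366))/3 = -4.25625
  B₂ = (4·(-4.26883) − (-4.30560))/3 = -4.25657
Then eliminate the h^4 term (factor 2^4 = 16):
  (16·(-4.25657) − (-4.25625))/15 = -4.25659

-4.257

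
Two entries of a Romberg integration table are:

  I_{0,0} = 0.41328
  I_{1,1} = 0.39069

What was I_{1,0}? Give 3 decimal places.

0.396

From I_{1,1} = (4·I_{1,0} − I_{0,0})/3, solve for I_{1,0}:
4·I_{1,0} = 3·0.39069 + 0.41328 = 1.58535
I_{1,0} = 0.39634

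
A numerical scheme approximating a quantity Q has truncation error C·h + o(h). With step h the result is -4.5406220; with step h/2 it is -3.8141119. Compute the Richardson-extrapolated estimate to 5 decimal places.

-3.08760

Extrapolated value = (2·A(h/2) − A(h)) / (2 − 1)
= (2·(-3.8141119) − (-4.5406220)) / 1
= -3.0876018 / 1 = -3.0876018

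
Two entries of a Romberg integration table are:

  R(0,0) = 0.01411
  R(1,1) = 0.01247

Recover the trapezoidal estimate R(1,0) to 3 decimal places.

0.013

From R(1,1) = (4·R(1,0) − R(0,0))/3, solve for R(1,0):
4·R(1,0) = 3·0.01247 + 0.01411 = 0.05152
R(1,0) = 0.01288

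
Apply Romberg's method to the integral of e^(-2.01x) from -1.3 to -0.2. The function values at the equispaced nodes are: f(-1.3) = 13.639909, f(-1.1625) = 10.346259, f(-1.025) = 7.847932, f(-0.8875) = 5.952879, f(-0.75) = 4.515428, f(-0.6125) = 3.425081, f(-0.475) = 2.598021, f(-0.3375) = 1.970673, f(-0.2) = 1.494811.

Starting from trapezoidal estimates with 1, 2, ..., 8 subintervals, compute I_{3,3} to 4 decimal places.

I_{0,0} (trapezoid, 1 panel, h=1.1000): 8.324096
I_{1,0} (trapezoid, 2 panels, h=0.5500): 6.645533
I_{2,0} (trapezoid, 4 panels, h=0.2750): 6.195404
I_{3,0} (trapezoid, 8 panels, h=0.1375): 6.080750
I_{1,1} = 6.645533 + (6.645533 − 8.324096)/3 = 6.086012
I_{2,1} = 6.195404 + (6.195404 − 6.645533)/3 = 6.045361
I_{3,1} = 6.080750 + (6.080750 − 6.195404)/3 = 6.042532
I_{2,2} = 6.045361 + (6.045361 − 6.086012)/15 = 6.042651
I_{3,2} = 6.042532 + (6.042532 − 6.045361)/15 = 6.042343
I_{3,3} = 6.042343 + (6.042343 − 6.042651)/63 = 6.042338

6.0423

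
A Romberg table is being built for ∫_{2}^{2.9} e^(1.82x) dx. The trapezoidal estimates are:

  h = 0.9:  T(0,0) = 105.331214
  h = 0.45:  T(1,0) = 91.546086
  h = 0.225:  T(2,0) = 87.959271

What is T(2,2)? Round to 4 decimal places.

T(1,1) = 91.546086 + (91.546086 − 105.331214)/3 = 86.951043
T(2,1) = 87.959271 + (87.959271 − 91.546086)/3 = 86.763666
T(2,2) = (16·86.763666 − 86.951043) / 15 = 86.751174

86.7512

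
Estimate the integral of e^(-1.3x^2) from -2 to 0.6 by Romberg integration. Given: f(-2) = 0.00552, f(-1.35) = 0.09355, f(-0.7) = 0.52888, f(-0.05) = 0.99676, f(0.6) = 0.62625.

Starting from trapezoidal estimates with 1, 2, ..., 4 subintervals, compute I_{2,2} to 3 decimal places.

I_{0,0} (trapezoid, 1 panel, h=2.6000): 0.82130
I_{1,0} (trapezoid, 2 panels, h=1.3000): 1.09819
I_{2,0} (trapezoid, 4 panels, h=0.6500): 1.25780
I_{1,1} = 1.09819 + (1.09819 − 0.82130)/3 = 1.19049
I_{2,1} = 1.25780 + (1.25780 − 1.09819)/3 = 1.31100
I_{2,2} = 1.31100 + (1.31100 − 1.19049)/15 = 1.31903

1.319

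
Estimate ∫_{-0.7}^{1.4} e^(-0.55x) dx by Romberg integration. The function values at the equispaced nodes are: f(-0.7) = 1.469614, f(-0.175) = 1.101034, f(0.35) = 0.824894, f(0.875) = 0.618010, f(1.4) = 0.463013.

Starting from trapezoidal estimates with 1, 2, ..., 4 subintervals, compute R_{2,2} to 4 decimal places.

R_{0,0} (trapezoid, 1 panel, h=2.1000): 2.029258
R_{1,0} (trapezoid, 2 panels, h=1.0500): 1.880768
R_{2,0} (trapezoid, 4 panels, h=0.5250): 1.842882
R_{1,1} = 1.880768 + (1.880768 − 2.029258)/3 = 1.831271
R_{2,1} = 1.842882 + (1.842882 − 1.880768)/3 = 1.830253
R_{2,2} = 1.830253 + (1.830253 − 1.831271)/15 = 1.830185

1.8302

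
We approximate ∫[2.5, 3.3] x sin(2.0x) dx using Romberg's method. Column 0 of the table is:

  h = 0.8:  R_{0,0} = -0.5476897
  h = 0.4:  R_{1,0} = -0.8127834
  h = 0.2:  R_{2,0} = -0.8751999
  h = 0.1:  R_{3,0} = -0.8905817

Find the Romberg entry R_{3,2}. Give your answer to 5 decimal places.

Richardson extrapolation on the trapezoidal column (denominator 4−1=3):
R_{2,1} = (4·(-0.8751999) − (-0.8127834)) / 3 = -0.8960054
R_{3,1} = -0.8905817 + (-0.8905817 − (-0.8751999))/3 = -0.8957090
R_{3,2} = (16·(-0.8957090) − (-0.8960054)) / 15 = -0.8956892

-0.89569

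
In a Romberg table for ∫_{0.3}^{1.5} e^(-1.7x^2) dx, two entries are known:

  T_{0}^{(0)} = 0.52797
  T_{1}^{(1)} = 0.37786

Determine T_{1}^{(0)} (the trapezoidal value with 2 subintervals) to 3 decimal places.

From T_{1}^{(1)} = (4·T_{1}^{(0)} − T_{0}^{(0)})/3, solve for T_{1}^{(0)}:
4·T_{1}^{(0)} = 3·0.37786 + 0.52797 = 1.66155
T_{1}^{(0)} = 0.41539

0.415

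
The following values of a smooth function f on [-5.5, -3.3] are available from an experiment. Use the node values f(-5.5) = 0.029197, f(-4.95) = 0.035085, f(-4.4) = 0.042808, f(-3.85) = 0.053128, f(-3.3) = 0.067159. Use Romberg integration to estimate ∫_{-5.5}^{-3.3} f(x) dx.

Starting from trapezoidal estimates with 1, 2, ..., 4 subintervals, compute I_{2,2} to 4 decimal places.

I_{0,0} (trapezoid, 1 panel, h=2.2000): 0.105992
I_{1,0} (trapezoid, 2 panels, h=1.1000): 0.100085
I_{2,0} (trapezoid, 4 panels, h=0.5500): 0.098559
I_{1,1} = 0.100085 + (0.100085 − 0.105992)/3 = 0.098116
I_{2,1} = 0.098559 + (0.098559 − 0.100085)/3 = 0.098050
I_{2,2} = 0.098050 + (0.098050 − 0.098116)/15 = 0.098046

0.0980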